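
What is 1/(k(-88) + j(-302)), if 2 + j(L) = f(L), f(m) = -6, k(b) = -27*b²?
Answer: -1/209096 ≈ -4.7825e-6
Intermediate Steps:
j(L) = -8 (j(L) = -2 - 6 = -8)
1/(k(-88) + j(-302)) = 1/(-27*(-88)² - 8) = 1/(-27*7744 - 8) = 1/(-209088 - 8) = 1/(-209096) = -1/209096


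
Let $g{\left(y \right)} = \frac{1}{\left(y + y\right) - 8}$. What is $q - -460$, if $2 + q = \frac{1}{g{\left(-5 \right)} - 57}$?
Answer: $\frac{470348}{1027} \approx 457.98$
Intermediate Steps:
$g{\left(y \right)} = \frac{1}{-8 + 2 y}$ ($g{\left(y \right)} = \frac{1}{2 y - 8} = \frac{1}{-8 + 2 y}$)
$q = - \frac{2072}{1027}$ ($q = -2 + \frac{1}{\frac{1}{2 \left(-4 - 5\right)} - 57} = -2 + \frac{1}{\frac{1}{2 \left(-9\right)} - 57} = -2 + \frac{1}{\frac{1}{2} \left(- \frac{1}{9}\right) - 57} = -2 + \frac{1}{- \frac{1}{18} - 57} = -2 + \frac{1}{- \frac{1027}{18}} = -2 - \frac{18}{1027} = - \frac{2072}{1027} \approx -2.0175$)
$q - -460 = - \frac{2072}{1027} - -460 = - \frac{2072}{1027} + 460 = \frac{470348}{1027}$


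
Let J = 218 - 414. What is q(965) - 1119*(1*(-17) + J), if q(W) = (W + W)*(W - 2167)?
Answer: -2081513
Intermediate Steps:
J = -196
q(W) = 2*W*(-2167 + W) (q(W) = (2*W)*(-2167 + W) = 2*W*(-2167 + W))
q(965) - 1119*(1*(-17) + J) = 2*965*(-2167 + 965) - 1119*(1*(-17) - 196) = 2*965*(-1202) - 1119*(-17 - 196) = -2319860 - 1119*(-213) = -2319860 + 238347 = -2081513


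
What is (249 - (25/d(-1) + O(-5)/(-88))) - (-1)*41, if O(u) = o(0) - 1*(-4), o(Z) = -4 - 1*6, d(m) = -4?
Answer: 3258/11 ≈ 296.18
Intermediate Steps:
o(Z) = -10 (o(Z) = -4 - 6 = -10)
O(u) = -6 (O(u) = -10 - 1*(-4) = -10 + 4 = -6)
(249 - (25/d(-1) + O(-5)/(-88))) - (-1)*41 = (249 - (25/(-4) - 6/(-88))) - (-1)*41 = (249 - (25*(-¼) - 6*(-1/88))) - 1*(-41) = (249 - (-25/4 + 3/44)) + 41 = (249 - 1*(-68/11)) + 41 = (249 + 68/11) + 41 = 2807/11 + 41 = 3258/11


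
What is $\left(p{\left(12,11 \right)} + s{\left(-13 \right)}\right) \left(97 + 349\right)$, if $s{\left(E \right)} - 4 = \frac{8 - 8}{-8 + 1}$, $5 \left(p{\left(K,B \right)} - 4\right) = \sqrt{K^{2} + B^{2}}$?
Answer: $3568 + \frac{446 \sqrt{265}}{5} \approx 5020.1$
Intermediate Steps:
$p{\left(K,B \right)} = 4 + \frac{\sqrt{B^{2} + K^{2}}}{5}$ ($p{\left(K,B \right)} = 4 + \frac{\sqrt{K^{2} + B^{2}}}{5} = 4 + \frac{\sqrt{B^{2} + K^{2}}}{5}$)
$s{\left(E \right)} = 4$ ($s{\left(E \right)} = 4 + \frac{8 - 8}{-8 + 1} = 4 + \frac{0}{-7} = 4 + 0 \left(- \frac{1}{7}\right) = 4 + 0 = 4$)
$\left(p{\left(12,11 \right)} + s{\left(-13 \right)}\right) \left(97 + 349\right) = \left(\left(4 + \frac{\sqrt{11^{2} + 12^{2}}}{5}\right) + 4\right) \left(97 + 349\right) = \left(\left(4 + \frac{\sqrt{121 + 144}}{5}\right) + 4\right) 446 = \left(\left(4 + \frac{\sqrt{265}}{5}\right) + 4\right) 446 = \left(8 + \frac{\sqrt{265}}{5}\right) 446 = 3568 + \frac{446 \sqrt{265}}{5}$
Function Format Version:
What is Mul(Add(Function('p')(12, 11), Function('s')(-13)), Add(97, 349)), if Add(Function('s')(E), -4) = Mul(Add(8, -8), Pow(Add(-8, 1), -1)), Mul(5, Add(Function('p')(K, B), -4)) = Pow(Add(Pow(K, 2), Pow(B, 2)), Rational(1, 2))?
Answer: Add(3568, Mul(Rational(446, 5), Pow(265, Rational(1, 2)))) ≈ 5020.1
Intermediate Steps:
Function('p')(K, B) = Add(4, Mul(Rational(1, 5), Pow(Add(Pow(B, 2), Pow(K, 2)), Rational(1, 2)))) (Function('p')(K, B) = Add(4, Mul(Rational(1, 5), Pow(Add(Pow(K, 2), Pow(B, 2)), Rational(1, 2)))) = Add(4, Mul(Rational(1, 5), Pow(Add(Pow(B, 2), Pow(K, 2)), Rational(1, 2)))))
Function('s')(E) = 4 (Function('s')(E) = Add(4, Mul(Add(8, -8), Pow(Add(-8, 1), -1))) = Add(4, Mul(0, Pow(-7, -1))) = Add(4, Mul(0, Rational(-1, 7))) = Add(4, 0) = 4)
Mul(Add(Function('p')(12, 11), Function('s')(-13)), Add(97, 349)) = Mul(Add(Add(4, Mul(Rational(1, 5), Pow(Add(Pow(11, 2), Pow(12, 2)), Rational(1, 2)))), 4), Add(97, 349)) = Mul(Add(Add(4, Mul(Rational(1, 5), Pow(Add(121, 144), Rational(1, 2)))), 4), 446) = Mul(Add(Add(4, Mul(Rational(1, 5), Pow(265, Rational(1, 2)))), 4), 446) = Mul(Add(8, Mul(Rational(1, 5), Pow(265, Rational(1, 2)))), 446) = Add(3568, Mul(Rational(446, 5), Pow(265, Rational(1, 2))))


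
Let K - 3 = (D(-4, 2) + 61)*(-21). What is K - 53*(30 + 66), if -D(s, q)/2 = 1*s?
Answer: -6534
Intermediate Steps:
D(s, q) = -2*s
K = -1446 (K = 3 + (-2*(-4) + 61)*(-21) = 3 + (8 + 61)*(-21) = 3 + 69*(-21) = 3 - 1449 = -1446)
K - 53*(30 + 66) = -1446 - 53*(30 + 66) = -1446 - 53*96 = -1446 - 1*5088 = -1446 - 5088 = -6534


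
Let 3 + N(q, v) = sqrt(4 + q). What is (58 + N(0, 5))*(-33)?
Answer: -1881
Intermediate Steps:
N(q, v) = -3 + sqrt(4 + q)
(58 + N(0, 5))*(-33) = (58 + (-3 + sqrt(4 + 0)))*(-33) = (58 + (-3 + sqrt(4)))*(-33) = (58 + (-3 + 2))*(-33) = (58 - 1)*(-33) = 57*(-33) = -1881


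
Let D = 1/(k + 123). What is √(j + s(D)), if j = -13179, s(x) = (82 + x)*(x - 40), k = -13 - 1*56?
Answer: 5*I*√1919687/54 ≈ 128.29*I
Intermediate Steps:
k = -69 (k = -13 - 56 = -69)
D = 1/54 (D = 1/(-69 + 123) = 1/54 ≈ 0.018519)
s(x) = (-40 + x)*(82 + x) (s(x) = (82 + x)*(-40 + x) = (-40 + x)*(82 + x))
√(j + s(D)) = √(-13179 + (-3280 + (1/54)² + 42*(1/54))) = √(-13179 + (-3280 + 1/2916 + 7/9)) = √(-13179 - 9562211/2916) = √(-47992175/2916) = 5*I*√1919687/54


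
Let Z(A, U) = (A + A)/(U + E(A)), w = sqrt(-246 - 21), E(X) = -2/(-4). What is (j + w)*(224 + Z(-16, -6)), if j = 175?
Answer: 442400/11 + 2528*I*sqrt(267)/11 ≈ 40218.0 + 3755.3*I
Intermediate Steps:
E(X) = 1/2 (E(X) = -2*(-1/4) = 1/2)
w = I*sqrt(267) (w = sqrt(-267) = I*sqrt(267) ≈ 16.34*I)
Z(A, U) = 2*A/(1/2 + U) (Z(A, U) = (A + A)/(U + 1/2) = (2*A)/(1/2 + U) = 2*A/(1/2 + U))
(j + w)*(224 + Z(-16, -6)) = (175 + I*sqrt(267))*(224 + 4*(-16)/(1 + 2*(-6))) = (175 + I*sqrt(267))*(224 + 4*(-16)/(1 - 12)) = (175 + I*sqrt(267))*(224 + 4*(-16)/(-11)) = (175 + I*sqrt(267))*(224 + 4*(-16)*(-1/11)) = (175 + I*sqrt(267))*(224 + 64/11) = (175 + I*sqrt(267))*(2528/11) = 442400/11 + 2528*I*sqrt(267)/11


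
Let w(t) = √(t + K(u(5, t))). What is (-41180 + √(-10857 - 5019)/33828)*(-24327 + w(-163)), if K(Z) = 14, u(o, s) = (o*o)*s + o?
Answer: (24327 - I*√149)*(232172840 - 21*I)/5638 ≈ 1.0018e+9 - 5.0276e+5*I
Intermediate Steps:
u(o, s) = o + s*o² (u(o, s) = o²*s + o = s*o² + o = o + s*o²)
w(t) = √(14 + t) (w(t) = √(t + 14) = √(14 + t))
(-41180 + √(-10857 - 5019)/33828)*(-24327 + w(-163)) = (-41180 + √(-10857 - 5019)/33828)*(-24327 + √(14 - 163)) = (-41180 + √(-15876)*(1/33828))*(-24327 + √(-149)) = (-41180 + (126*I)*(1/33828))*(-24327 + I*√149) = (-41180 + 21*I/5638)*(-24327 + I*√149)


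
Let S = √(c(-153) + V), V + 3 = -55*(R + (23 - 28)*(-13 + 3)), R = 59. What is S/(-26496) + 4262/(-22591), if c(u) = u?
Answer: -4262/22591 - I*√6151/26496 ≈ -0.18866 - 0.00296*I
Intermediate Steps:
V = -5998 (V = -3 - 55*(59 + (23 - 28)*(-13 + 3)) = -3 - 55*(59 - 5*(-10)) = -3 - 55*(59 + 50) = -3 - 55*109 = -3 - 5995 = -5998)
S = I*√6151 (S = √(-153 - 5998) = √(-6151) = I*√6151 ≈ 78.428*I)
S/(-26496) + 4262/(-22591) = (I*√6151)/(-26496) + 4262/(-22591) = (I*√6151)*(-1/26496) + 4262*(-1/22591) = -I*√6151/26496 - 4262/22591 = -4262/22591 - I*√6151/26496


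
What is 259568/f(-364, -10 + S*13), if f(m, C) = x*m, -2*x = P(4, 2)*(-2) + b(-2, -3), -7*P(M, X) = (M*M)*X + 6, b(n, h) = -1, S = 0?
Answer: 129784/897 ≈ 144.69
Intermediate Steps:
P(M, X) = -6/7 - X*M²/7 (P(M, X) = -((M*M)*X + 6)/7 = -(M²*X + 6)/7 = -(X*M² + 6)/7 = -(6 + X*M²)/7 = -6/7 - X*M²/7)
x = -69/14 (x = -((-6/7 - ⅐*2*4²)*(-2) - 1)/2 = -((-6/7 - ⅐*2*16)*(-2) - 1)/2 = -((-6/7 - 32/7)*(-2) - 1)/2 = -(-38/7*(-2) - 1)/2 = -(76/7 - 1)/2 = -½*69/7 = -69/14 ≈ -4.9286)
f(m, C) = -69*m/14
259568/f(-364, -10 + S*13) = 259568/((-69/14*(-364))) = 259568/1794 = 259568*(1/1794) = 129784/897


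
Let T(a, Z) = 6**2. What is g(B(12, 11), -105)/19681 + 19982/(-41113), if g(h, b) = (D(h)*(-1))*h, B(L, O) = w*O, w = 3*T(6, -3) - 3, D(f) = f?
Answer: -55239035567/809144953 ≈ -68.268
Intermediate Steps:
T(a, Z) = 36
w = 105 (w = 3*36 - 3 = 108 - 3 = 105)
B(L, O) = 105*O
g(h, b) = -h**2 (g(h, b) = (h*(-1))*h = (-h)*h = -h**2)
g(B(12, 11), -105)/19681 + 19982/(-41113) = -(105*11)**2/19681 + 19982/(-41113) = -1*1155**2*(1/19681) + 19982*(-1/41113) = -1*1334025*(1/19681) - 19982/41113 = -1334025*1/19681 - 19982/41113 = -1334025/19681 - 19982/41113 = -55239035567/809144953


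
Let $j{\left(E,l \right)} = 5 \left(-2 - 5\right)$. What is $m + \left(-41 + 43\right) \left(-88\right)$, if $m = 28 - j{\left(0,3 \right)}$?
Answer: $-113$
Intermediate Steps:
$j{\left(E,l \right)} = -35$ ($j{\left(E,l \right)} = 5 \left(-7\right) = -35$)
$m = 63$ ($m = 28 - -35 = 28 + 35 = 63$)
$m + \left(-41 + 43\right) \left(-88\right) = 63 + \left(-41 + 43\right) \left(-88\right) = 63 + 2 \left(-88\right) = 63 - 176 = -113$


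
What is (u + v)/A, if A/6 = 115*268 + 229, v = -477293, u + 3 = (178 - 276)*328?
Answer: -254720/93147 ≈ -2.7346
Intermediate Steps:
u = -32147 (u = -3 + (178 - 276)*328 = -3 - 98*328 = -3 - 32144 = -32147)
A = 186294 (A = 6*(115*268 + 229) = 6*(30820 + 229) = 6*31049 = 186294)
(u + v)/A = (-32147 - 477293)/186294 = -509440*1/186294 = -254720/93147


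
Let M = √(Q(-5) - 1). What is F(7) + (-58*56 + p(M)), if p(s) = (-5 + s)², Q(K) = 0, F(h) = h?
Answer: -3241 + (5 - I)² ≈ -3217.0 - 10.0*I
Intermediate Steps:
M = I (M = √(0 - 1) = √(-1) = I ≈ 1.0*I)
F(7) + (-58*56 + p(M)) = 7 + (-58*56 + (-5 + I)²) = 7 + (-3248 + (-5 + I)²) = -3241 + (-5 + I)²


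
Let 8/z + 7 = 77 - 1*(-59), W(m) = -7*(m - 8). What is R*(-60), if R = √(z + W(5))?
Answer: -20*√350493/43 ≈ -275.36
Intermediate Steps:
W(m) = 56 - 7*m (W(m) = -7*(-8 + m) = 56 - 7*m)
z = 8/129 (z = 8/(-7 + (77 - 1*(-59))) = 8/(-7 + (77 + 59)) = 8/(-7 + 136) = 8/129 ≈ 0.062016)
R = √350493/129 (R = √(8/129 + (56 - 7*5)) = √(8/129 + (56 - 35)) = √(8/129 + 21) = √(2717/129) = √350493/129 ≈ 4.5893)
R*(-60) = (√350493/129)*(-60) = -20*√350493/43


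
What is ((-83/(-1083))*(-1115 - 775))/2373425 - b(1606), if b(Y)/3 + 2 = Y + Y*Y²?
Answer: -2129466223441170558/171361285 ≈ -1.2427e+10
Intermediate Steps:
b(Y) = -6 + 3*Y + 3*Y³ (b(Y) = -6 + 3*(Y + Y*Y²) = -6 + 3*(Y + Y³) = -6 + (3*Y + 3*Y³) = -6 + 3*Y + 3*Y³)
((-83/(-1083))*(-1115 - 775))/2373425 - b(1606) = ((-83/(-1083))*(-1115 - 775))/2373425 - (-6 + 3*1606 + 3*1606³) = (-83*(-1/1083)*(-1890))*(1/2373425) - (-6 + 4818 + 3*4142253016) = ((83/1083)*(-1890))*(1/2373425) - (-6 + 4818 + 12426759048) = -52290/361*1/2373425 - 1*12426763860 = -10458/171361285 - 12426763860 = -2129466223441170558/171361285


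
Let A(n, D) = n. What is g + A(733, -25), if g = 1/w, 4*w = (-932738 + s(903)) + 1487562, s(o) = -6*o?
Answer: 201357301/274703 ≈ 733.00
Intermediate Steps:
w = 274703/2 (w = ((-932738 - 6*903) + 1487562)/4 = ((-932738 - 5418) + 1487562)/4 = (-938156 + 1487562)/4 = (¼)*549406 = 274703/2 ≈ 1.3735e+5)
g = 2/274703 (g = 1/(274703/2) = 2/274703 ≈ 7.2806e-6)
g + A(733, -25) = 2/274703 + 733 = 201357301/274703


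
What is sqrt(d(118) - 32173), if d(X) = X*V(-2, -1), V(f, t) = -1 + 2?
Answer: I*sqrt(32055) ≈ 179.04*I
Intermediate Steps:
V(f, t) = 1
d(X) = X (d(X) = X*1 = X)
sqrt(d(118) - 32173) = sqrt(118 - 32173) = sqrt(-32055) = I*sqrt(32055)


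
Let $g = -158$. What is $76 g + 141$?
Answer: $-11867$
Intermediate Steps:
$76 g + 141 = 76 \left(-158\right) + 141 = -12008 + 141 = -11867$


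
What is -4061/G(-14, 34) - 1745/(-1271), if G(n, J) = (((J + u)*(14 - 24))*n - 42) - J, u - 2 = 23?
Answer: 294179/335544 ≈ 0.87672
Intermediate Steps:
u = 25 (u = 2 + 23 = 25)
G(n, J) = -42 - J + n*(-250 - 10*J) (G(n, J) = (((J + 25)*(14 - 24))*n - 42) - J = (((25 + J)*(-10))*n - 42) - J = ((-250 - 10*J)*n - 42) - J = (n*(-250 - 10*J) - 42) - J = (-42 + n*(-250 - 10*J)) - J = -42 - J + n*(-250 - 10*J))
-4061/G(-14, 34) - 1745/(-1271) = -4061/(-42 - 1*34 - 250*(-14) - 10*34*(-14)) - 1745/(-1271) = -4061/(-42 - 34 + 3500 + 4760) - 1745*(-1/1271) = -4061/8184 + 1745/1271 = -4061*1/8184 + 1745/1271 = -131/264 + 1745/1271 = 294179/335544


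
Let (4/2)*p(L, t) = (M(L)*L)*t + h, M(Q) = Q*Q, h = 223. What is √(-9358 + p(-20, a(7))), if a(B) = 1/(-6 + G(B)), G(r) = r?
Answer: I*√52986/2 ≈ 115.09*I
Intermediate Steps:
M(Q) = Q²
a(B) = 1/(-6 + B)
p(L, t) = 223/2 + t*L³/2 (p(L, t) = ((L²*L)*t + 223)/2 = (L³*t + 223)/2 = (t*L³ + 223)/2 = (223 + t*L³)/2 = 223/2 + t*L³/2)
√(-9358 + p(-20, a(7))) = √(-9358 + (223/2 + (½)*(-20)³/(-6 + 7))) = √(-9358 + (223/2 + (½)*(-8000)/1)) = √(-9358 + (223/2 + (½)*1*(-8000))) = √(-9358 + (223/2 - 4000)) = √(-9358 - 7777/2) = √(-26493/2) = I*√52986/2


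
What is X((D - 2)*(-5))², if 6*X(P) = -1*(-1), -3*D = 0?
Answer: 1/36 ≈ 0.027778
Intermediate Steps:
D = 0 (D = -⅓*0 = 0)
X(P) = ⅙ (X(P) = (-1*(-1))/6 = (⅙)*1 = ⅙)
X((D - 2)*(-5))² = (⅙)² = 1/36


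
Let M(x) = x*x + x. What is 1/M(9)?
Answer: 1/90 ≈ 0.011111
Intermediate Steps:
M(x) = x + x**2 (M(x) = x**2 + x = x + x**2)
1/M(9) = 1/(9*(1 + 9)) = 1/(9*10) = 1/90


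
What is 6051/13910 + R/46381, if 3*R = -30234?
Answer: 140466451/645159710 ≈ 0.21772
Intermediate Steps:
R = -10078 (R = (⅓)*(-30234) = -10078)
6051/13910 + R/46381 = 6051/13910 - 10078/46381 = 140466451/645159710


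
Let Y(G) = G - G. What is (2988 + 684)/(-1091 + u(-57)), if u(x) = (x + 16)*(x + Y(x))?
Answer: 1836/623 ≈ 2.9470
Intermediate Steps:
Y(G) = 0
u(x) = x*(16 + x) (u(x) = (x + 16)*(x + 0) = (16 + x)*x = x*(16 + x))
(2988 + 684)/(-1091 + u(-57)) = (2988 + 684)/(-1091 - 57*(16 - 57)) = 3672/(-1091 - 57*(-41)) = 3672/(-1091 + 2337) = 3672/1246 = 3672*(1/1246) = 1836/623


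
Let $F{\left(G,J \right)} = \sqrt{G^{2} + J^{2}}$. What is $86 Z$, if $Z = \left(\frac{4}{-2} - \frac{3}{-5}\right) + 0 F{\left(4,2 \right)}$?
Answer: $- \frac{602}{5} \approx -120.4$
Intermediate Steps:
$Z = - \frac{7}{5}$ ($Z = \left(\frac{4}{-2} - \frac{3}{-5}\right) + 0 \sqrt{4^{2} + 2^{2}} = \left(4 \left(- \frac{1}{2}\right) - - \frac{3}{5}\right) + 0 \sqrt{16 + 4} = \left(-2 + \frac{3}{5}\right) + 0 \sqrt{20} = - \frac{7}{5} + 0 \cdot 2 \sqrt{5} = - \frac{7}{5} + 0 = - \frac{7}{5} \approx -1.4$)
$86 Z = 86 \left(- \frac{7}{5}\right) = - \frac{602}{5}$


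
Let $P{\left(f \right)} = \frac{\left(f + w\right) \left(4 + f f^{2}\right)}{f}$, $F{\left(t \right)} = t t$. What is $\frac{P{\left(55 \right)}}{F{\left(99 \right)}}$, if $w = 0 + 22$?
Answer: $\frac{1164653}{49005} \approx 23.766$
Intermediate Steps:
$w = 22$
$F{\left(t \right)} = t^{2}$
$P{\left(f \right)} = \frac{\left(4 + f^{3}\right) \left(22 + f\right)}{f}$ ($P{\left(f \right)} = \frac{\left(f + 22\right) \left(4 + f f^{2}\right)}{f} = \frac{\left(22 + f\right) \left(4 + f^{3}\right)}{f} = \frac{\left(4 + f^{3}\right) \left(22 + f\right)}{f}$)
$\frac{P{\left(55 \right)}}{F{\left(99 \right)}} = \frac{4 + 55^{3} + 22 \cdot 55^{2} + \frac{88}{55}}{99^{2}} = \frac{4 + 166375 + 22 \cdot 3025 + 88 \cdot \frac{1}{55}}{9801} = \left(4 + 166375 + 66550 + \frac{8}{5}\right) \frac{1}{9801} = \frac{1164653}{5} \cdot \frac{1}{9801} = \frac{1164653}{49005}$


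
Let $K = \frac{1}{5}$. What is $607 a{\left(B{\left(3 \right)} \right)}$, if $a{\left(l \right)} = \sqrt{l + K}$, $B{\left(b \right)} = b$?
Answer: $\frac{2428 \sqrt{5}}{5} \approx 1085.8$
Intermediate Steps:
$K = \frac{1}{5} \approx 0.2$
$a{\left(l \right)} = \sqrt{\frac{1}{5} + l}$ ($a{\left(l \right)} = \sqrt{l + \frac{1}{5}} = \sqrt{\frac{1}{5} + l}$)
$607 a{\left(B{\left(3 \right)} \right)} = 607 \frac{\sqrt{5 + 25 \cdot 3}}{5} = 607 \frac{\sqrt{5 + 75}}{5} = 607 \frac{\sqrt{80}}{5} = 607 \frac{4 \sqrt{5}}{5} = \frac{2428 \sqrt{5}}{5}$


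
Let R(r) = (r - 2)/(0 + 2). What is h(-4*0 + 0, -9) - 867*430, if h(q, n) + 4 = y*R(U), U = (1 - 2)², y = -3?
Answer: -745625/2 ≈ -3.7281e+5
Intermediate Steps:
U = 1 (U = (-1)² = 1)
R(r) = -1 + r/2 (R(r) = (-2 + r)/2 = (-2 + r)*(½) = -1 + r/2)
h(q, n) = -5/2 (h(q, n) = -4 - 3*(-1 + (½)*1) = -4 - 3*(-1 + ½) = -4 - 3*(-½) = -4 + 3/2 = -5/2)
h(-4*0 + 0, -9) - 867*430 = -5/2 - 867*430 = -5/2 - 372810 = -745625/2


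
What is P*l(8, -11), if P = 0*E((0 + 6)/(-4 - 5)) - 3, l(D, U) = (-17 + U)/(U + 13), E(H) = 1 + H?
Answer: 42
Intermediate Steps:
l(D, U) = (-17 + U)/(13 + U)
P = -3 (P = 0*(1 + (0 + 6)/(-4 - 5)) - 3 = 0*(1 + 6/(-9)) - 3 = 0*(1 + 6*(-1/9)) - 3 = 0*(1 - 2/3) - 3 = 0*(1/3) - 3 = 0 - 3 = -3)
P*l(8, -11) = -3*(-17 - 11)/(13 - 11) = -3*(-28)/2 = -3*(-14) = 42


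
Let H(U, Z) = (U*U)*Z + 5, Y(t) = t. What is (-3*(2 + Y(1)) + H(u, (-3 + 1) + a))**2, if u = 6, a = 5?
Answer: 10816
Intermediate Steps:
H(U, Z) = 5 + Z*U**2 (H(U, Z) = U**2*Z + 5 = Z*U**2 + 5 = 5 + Z*U**2)
(-3*(2 + Y(1)) + H(u, (-3 + 1) + a))**2 = (-3*(2 + 1) + (5 + ((-3 + 1) + 5)*6**2))**2 = (-3*3 + (5 + (-2 + 5)*36))**2 = (-9 + (5 + 3*36))**2 = (-9 + (5 + 108))**2 = (-9 + 113)**2 = 104**2 = 10816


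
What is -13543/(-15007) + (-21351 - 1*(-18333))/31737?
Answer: 128174355/158759053 ≈ 0.80735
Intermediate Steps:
-13543/(-15007) + (-21351 - 1*(-18333))/31737 = -13543*(-1/15007) + (-21351 + 18333)*(1/31737) = 13543/15007 - 3018*1/31737 = 13543/15007 - 1006/10579 = 128174355/158759053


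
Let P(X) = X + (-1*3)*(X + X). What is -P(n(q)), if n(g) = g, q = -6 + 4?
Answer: -10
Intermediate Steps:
q = -2
P(X) = -5*X (P(X) = X - 6*X = -5*X)
-P(n(q)) = -(-5)*(-2) = -1*10 = -10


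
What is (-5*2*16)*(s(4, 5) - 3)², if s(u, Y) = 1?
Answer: -640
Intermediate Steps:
(-5*2*16)*(s(4, 5) - 3)² = (-5*2*16)*(1 - 3)² = -10*16*(-2)² = -160*4 = -640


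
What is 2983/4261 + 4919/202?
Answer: 21562425/860722 ≈ 25.052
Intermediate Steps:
2983/4261 + 4919/202 = 21562425/860722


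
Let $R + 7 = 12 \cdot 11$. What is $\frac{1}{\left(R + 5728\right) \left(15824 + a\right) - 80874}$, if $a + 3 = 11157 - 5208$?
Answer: $\frac{1}{127338936} \approx 7.8531 \cdot 10^{-9}$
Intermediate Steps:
$a = 5946$ ($a = -3 + \left(11157 - 5208\right) = -3 + 5949 = 5946$)
$R = 125$ ($R = -7 + 12 \cdot 11 = -7 + 132 = 125$)
$\frac{1}{\left(R + 5728\right) \left(15824 + a\right) - 80874} = \frac{1}{\left(125 + 5728\right) \left(15824 + 5946\right) - 80874} = \frac{1}{5853 \cdot 21770 - 80874} = \frac{1}{127419810 - 80874} = \frac{1}{127338936}$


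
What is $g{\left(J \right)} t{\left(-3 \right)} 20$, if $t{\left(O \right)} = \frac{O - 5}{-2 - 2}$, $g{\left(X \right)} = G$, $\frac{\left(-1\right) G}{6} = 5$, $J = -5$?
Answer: $-1200$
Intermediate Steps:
$G = -30$ ($G = \left(-6\right) 5 = -30$)
$g{\left(X \right)} = -30$
$t{\left(O \right)} = \frac{5}{4} - \frac{O}{4}$ ($t{\left(O \right)} = \frac{-5 + O}{-4} = \left(-5 + O\right) \left(- \frac{1}{4}\right) = \frac{5}{4} - \frac{O}{4}$)
$g{\left(J \right)} t{\left(-3 \right)} 20 = - 30 \left(\frac{5}{4} - - \frac{3}{4}\right) 20 = - 30 \left(\frac{5}{4} + \frac{3}{4}\right) 20 = \left(-30\right) 2 \cdot 20 = \left(-60\right) 20 = -1200$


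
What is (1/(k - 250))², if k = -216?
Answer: 1/217156 ≈ 4.6050e-6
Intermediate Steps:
(1/(k - 250))² = (1/(-216 - 250))² = (1/(-466))² = (-1/466)² = 1/217156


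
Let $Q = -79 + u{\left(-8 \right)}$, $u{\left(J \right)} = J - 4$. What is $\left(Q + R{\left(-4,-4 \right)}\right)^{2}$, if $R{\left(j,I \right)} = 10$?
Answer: $6561$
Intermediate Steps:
$u{\left(J \right)} = -4 + J$
$Q = -91$ ($Q = -79 - 12 = -91$)
$\left(Q + R{\left(-4,-4 \right)}\right)^{2} = \left(-91 + 10\right)^{2} = \left(-81\right)^{2} = 6561$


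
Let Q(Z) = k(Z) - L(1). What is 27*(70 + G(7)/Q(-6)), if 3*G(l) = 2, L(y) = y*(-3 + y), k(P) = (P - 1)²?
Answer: 32136/17 ≈ 1890.4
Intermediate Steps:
k(P) = (-1 + P)²
Q(Z) = 2 + (-1 + Z)² (Q(Z) = (-1 + Z)² - (-3 + 1) = (-1 + Z)² - (-2) = (-1 + Z)² - 1*(-2) = (-1 + Z)² + 2 = 2 + (-1 + Z)²)
G(l) = ⅔ (G(l) = (⅓)*2 = ⅔)
27*(70 + G(7)/Q(-6)) = 27*(70 + 2/(3*(2 + (-1 - 6)²))) = 27*(70 + 2/(3*(2 + (-7)²))) = 27*(70 + 2/(3*(2 + 49))) = 27*(70 + (⅔)/51) = 27*(70 + (⅔)*(1/51)) = 27*(70 + 2/153) = 27*(10712/153) = 32136/17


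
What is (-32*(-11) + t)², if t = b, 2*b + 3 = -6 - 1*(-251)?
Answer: 223729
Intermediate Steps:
b = 121 (b = -3/2 + (-6 - 1*(-251))/2 = -3/2 + (-6 + 251)/2 = -3/2 + (½)*245 = -3/2 + 245/2 = 121)
t = 121
(-32*(-11) + t)² = (-32*(-11) + 121)² = (352 + 121)² = 473² = 223729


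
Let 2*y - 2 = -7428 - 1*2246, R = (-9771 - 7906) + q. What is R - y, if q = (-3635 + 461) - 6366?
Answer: -22381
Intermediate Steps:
q = -9540 (q = -3174 - 6366 = -9540)
R = -27217 (R = (-9771 - 7906) - 9540 = -17677 - 9540 = -27217)
y = -4836 (y = 1 + (-7428 - 1*2246)/2 = 1 + (-7428 - 2246)/2 = 1 + (1/2)*(-9674) = 1 - 4837 = -4836)
R - y = -27217 - 1*(-4836) = -27217 + 4836 = -22381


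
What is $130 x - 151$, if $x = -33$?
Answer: $-4441$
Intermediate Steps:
$130 x - 151 = 130 \left(-33\right) - 151 = -4290 - 151 = -4441$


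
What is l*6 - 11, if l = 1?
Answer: -5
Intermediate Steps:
l*6 - 11 = 1*6 - 11 = 6 - 11 = -5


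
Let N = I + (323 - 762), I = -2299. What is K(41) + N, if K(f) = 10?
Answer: -2728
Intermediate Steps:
N = -2738 (N = -2299 + (323 - 762) = -2299 - 439 = -2738)
K(41) + N = 10 - 2738 = -2728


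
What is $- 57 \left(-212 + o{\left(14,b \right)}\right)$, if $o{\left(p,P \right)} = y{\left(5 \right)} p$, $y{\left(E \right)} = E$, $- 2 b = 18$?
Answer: $8094$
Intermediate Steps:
$b = -9$ ($b = \left(- \frac{1}{2}\right) 18 = -9$)
$o{\left(p,P \right)} = 5 p$
$- 57 \left(-212 + o{\left(14,b \right)}\right) = - 57 \left(-212 + 5 \cdot 14\right) = - 57 \left(-212 + 70\right) = \left(-57\right) \left(-142\right) = 8094$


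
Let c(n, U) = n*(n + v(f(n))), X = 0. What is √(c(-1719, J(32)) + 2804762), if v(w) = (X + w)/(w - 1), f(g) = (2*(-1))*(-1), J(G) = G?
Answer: √5756285 ≈ 2399.2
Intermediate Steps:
f(g) = 2 (f(g) = -2*(-1) = 2)
v(w) = w/(-1 + w) (v(w) = (0 + w)/(w - 1) = w/(-1 + w))
c(n, U) = n*(2 + n) (c(n, U) = n*(n + 2/(-1 + 2)) = n*(n + 2/1) = n*(n + 2*1) = n*(n + 2) = n*(2 + n))
√(c(-1719, J(32)) + 2804762) = √(-1719*(2 - 1719) + 2804762) = √(-1719*(-1717) + 2804762) = √(2951523 + 2804762) = √5756285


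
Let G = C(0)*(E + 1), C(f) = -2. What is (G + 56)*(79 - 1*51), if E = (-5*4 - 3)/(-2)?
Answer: 868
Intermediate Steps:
E = 23/2 (E = (-20 - 3)*(-1/2) = -23*(-1/2) = 23/2 ≈ 11.500)
G = -25 (G = -2*(23/2 + 1) = -2*25/2 = -25)
(G + 56)*(79 - 1*51) = (-25 + 56)*(79 - 1*51) = 31*(79 - 51) = 31*28 = 868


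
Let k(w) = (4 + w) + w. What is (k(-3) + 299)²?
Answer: 88209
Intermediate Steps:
k(w) = 4 + 2*w
(k(-3) + 299)² = ((4 + 2*(-3)) + 299)² = ((4 - 6) + 299)² = (-2 + 299)² = 297² = 88209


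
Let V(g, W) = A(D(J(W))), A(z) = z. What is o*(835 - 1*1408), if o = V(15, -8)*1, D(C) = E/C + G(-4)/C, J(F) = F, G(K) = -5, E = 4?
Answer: -573/8 ≈ -71.625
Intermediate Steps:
D(C) = -1/C (D(C) = 4/C - 5/C = -1/C)
V(g, W) = -1/W
o = ⅛ (o = -1/(-8)*1 = -1*(-⅛)*1 = (⅛)*1 = ⅛ ≈ 0.12500)
o*(835 - 1*1408) = (835 - 1*1408)/8 = (835 - 1408)/8 = (⅛)*(-573) = -573/8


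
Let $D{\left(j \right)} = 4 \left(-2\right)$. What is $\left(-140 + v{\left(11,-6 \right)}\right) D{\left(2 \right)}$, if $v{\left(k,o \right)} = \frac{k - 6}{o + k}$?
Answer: $1112$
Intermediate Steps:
$D{\left(j \right)} = -8$
$v{\left(k,o \right)} = \frac{-6 + k}{k + o}$
$\left(-140 + v{\left(11,-6 \right)}\right) D{\left(2 \right)} = \left(-140 + \frac{-6 + 11}{11 - 6}\right) \left(-8\right) = \left(-140 + \frac{1}{5} \cdot 5\right) \left(-8\right) = \left(-140 + 1\right) \left(-8\right) = \left(-139\right) \left(-8\right) = 1112$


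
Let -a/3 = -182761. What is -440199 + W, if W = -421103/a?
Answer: -241354049420/548283 ≈ -4.4020e+5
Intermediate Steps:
a = 548283 (a = -3*(-182761) = 548283)
W = -421103/548283 ≈ -0.76804
-440199 + W = -440199 - 421103/548283 = -241354049420/548283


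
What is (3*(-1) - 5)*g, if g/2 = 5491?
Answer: -87856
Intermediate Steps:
g = 10982 (g = 2*5491 = 10982)
(3*(-1) - 5)*g = (3*(-1) - 5)*10982 = (-3 - 5)*10982 = -8*10982 = -87856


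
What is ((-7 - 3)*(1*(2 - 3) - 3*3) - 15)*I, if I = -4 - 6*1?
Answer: -850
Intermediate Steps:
I = -10 (I = -4 - 6 = -10)
((-7 - 3)*(1*(2 - 3) - 3*3) - 15)*I = ((-7 - 3)*(1*(2 - 3) - 3*3) - 15)*(-10) = (-10*(1*(-1) - 9) - 15)*(-10) = (-10*(-1 - 9) - 15)*(-10) = (-10*(-10) - 15)*(-10) = (100 - 15)*(-10) = 85*(-10) = -850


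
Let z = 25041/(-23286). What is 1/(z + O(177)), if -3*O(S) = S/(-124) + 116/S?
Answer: -255540564/209036389 ≈ -1.2225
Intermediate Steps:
O(S) = -116/(3*S) + S/372 (O(S) = -(S/(-124) + 116/S)/3 = -(S*(-1/124) + 116/S)/3 = -(-S/124 + 116/S)/3 = -(116/S - S/124)/3 = -116/(3*S) + S/372)
z = -8347/7762 (z = 25041*(-1/23286) = -8347/7762 ≈ -1.0754)
1/(z + O(177)) = 1/(-8347/7762 + (1/372)*(-14384 + 177²)/177) = 1/(-8347/7762 + (1/372)*(1/177)*(-14384 + 31329)) = 1/(-8347/7762 + (1/372)*(1/177)*16945) = 1/(-8347/7762 + 16945/65844) = 1/(-209036389/255540564) = -255540564/209036389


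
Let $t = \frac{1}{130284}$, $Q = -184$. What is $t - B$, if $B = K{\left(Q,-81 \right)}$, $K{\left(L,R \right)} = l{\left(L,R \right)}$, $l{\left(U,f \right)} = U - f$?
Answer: $\frac{13419253}{130284} \approx 103.0$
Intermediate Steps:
$K{\left(L,R \right)} = L - R$
$t = \frac{1}{130284} \approx 7.6755 \cdot 10^{-6}$
$B = -103$ ($B = -184 - -81 = -184 + 81 = -103$)
$t - B = \frac{1}{130284} - -103 = \frac{1}{130284} + 103 = \frac{13419253}{130284}$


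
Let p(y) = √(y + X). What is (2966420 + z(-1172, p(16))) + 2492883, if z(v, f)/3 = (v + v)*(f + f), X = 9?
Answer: 5388983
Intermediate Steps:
p(y) = √(9 + y) (p(y) = √(y + 9) = √(9 + y))
z(v, f) = 12*f*v (z(v, f) = 3*((v + v)*(f + f)) = 3*((2*v)*(2*f)) = 3*(4*f*v) = 12*f*v)
(2966420 + z(-1172, p(16))) + 2492883 = (2966420 + 12*√(9 + 16)*(-1172)) + 2492883 = (2966420 + 12*√25*(-1172)) + 2492883 = (2966420 + 12*5*(-1172)) + 2492883 = (2966420 - 70320) + 2492883 = 2896100 + 2492883 = 5388983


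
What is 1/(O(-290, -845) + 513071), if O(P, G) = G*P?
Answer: 1/758121 ≈ 1.3191e-6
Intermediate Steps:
1/(O(-290, -845) + 513071) = 1/(-845*(-290) + 513071) = 1/(245050 + 513071) = 1/758121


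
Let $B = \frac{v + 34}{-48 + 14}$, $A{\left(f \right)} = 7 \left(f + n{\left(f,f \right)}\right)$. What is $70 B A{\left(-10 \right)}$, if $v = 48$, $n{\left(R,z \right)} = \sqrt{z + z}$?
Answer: $\frac{200900}{17} - \frac{40180 i \sqrt{5}}{17} \approx 11818.0 - 5285.0 i$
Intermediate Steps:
$n{\left(R,z \right)} = \sqrt{2} \sqrt{z}$ ($n{\left(R,z \right)} = \sqrt{2 z} = \sqrt{2} \sqrt{z}$)
$A{\left(f \right)} = 7 f + 7 \sqrt{2} \sqrt{f}$ ($A{\left(f \right)} = 7 \left(f + \sqrt{2} \sqrt{f}\right) = 7 f + 7 \sqrt{2} \sqrt{f}$)
$B = - \frac{41}{17}$ ($B = \frac{48 + 34}{-48 + 14} = \frac{82}{-34} = 82 \left(- \frac{1}{34}\right) = - \frac{41}{17} \approx -2.4118$)
$70 B A{\left(-10 \right)} = 70 \left(- \frac{41}{17}\right) \left(7 \left(-10\right) + 7 \sqrt{2} \sqrt{-10}\right) = - \frac{2870 \left(-70 + 7 \sqrt{2} i \sqrt{10}\right)}{17} = - \frac{2870 \left(-70 + 14 i \sqrt{5}\right)}{17} = \frac{200900}{17} - \frac{40180 i \sqrt{5}}{17}$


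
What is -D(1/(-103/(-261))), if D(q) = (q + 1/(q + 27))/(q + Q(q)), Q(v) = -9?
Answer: 804571/2025972 ≈ 0.39713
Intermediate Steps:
D(q) = (q + 1/(27 + q))/(-9 + q) (D(q) = (q + 1/(q + 27))/(q - 9) = (q + 1/(27 + q))/(-9 + q))
-D(1/(-103/(-261))) = -(1 + (1/(-103/(-261)))² + 27/((-103/(-261))))/(-243 + (1/(-103/(-261)))² + 18/((-103/(-261)))) = -(1 + (1/(-103*(-1/261)))² + 27/((-103*(-1/261))))/(-243 + (1/(-103*(-1/261)))² + 18/((-103*(-1/261)))) = -(1 + (1/(103/261))² + 27/(103/261))/(-243 + (1/(103/261))² + 18/(103/261)) = -(1 + (261/103)² + 27*(261/103))/(-243 + (261/103)² + 18*(261/103)) = -(1 + 68121/10609 + 7047/103)/(-243 + 68121/10609 + 4698/103) = -804571/((-2025972/10609)*10609) = -(-10609)*804571/(2025972*10609) = -1*(-804571/2025972) = 804571/2025972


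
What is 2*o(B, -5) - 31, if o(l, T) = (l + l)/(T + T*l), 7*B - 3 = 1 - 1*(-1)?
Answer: -94/3 ≈ -31.333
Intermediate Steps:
B = 5/7 (B = 3/7 + (1 - 1*(-1))/7 = 3/7 + (1 + 1)/7 = 3/7 + (⅐)*2 = 3/7 + 2/7 = 5/7 ≈ 0.71429)
o(l, T) = 2*l/(T + T*l) (o(l, T) = (2*l)/(T + T*l) = 2*l/(T + T*l))
2*o(B, -5) - 31 = 2*(2*(5/7)/(-5*(1 + 5/7))) - 31 = 2*(2*(5/7)*(-⅕)/(12/7)) - 31 = 2*(2*(5/7)*(-⅕)*(7/12)) - 31 = 2*(-⅙) - 31 = -⅓ - 31 = -94/3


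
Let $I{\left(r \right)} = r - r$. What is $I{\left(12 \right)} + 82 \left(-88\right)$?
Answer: $-7216$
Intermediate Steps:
$I{\left(r \right)} = 0$
$I{\left(12 \right)} + 82 \left(-88\right) = 0 + 82 \left(-88\right) = 0 - 7216 = -7216$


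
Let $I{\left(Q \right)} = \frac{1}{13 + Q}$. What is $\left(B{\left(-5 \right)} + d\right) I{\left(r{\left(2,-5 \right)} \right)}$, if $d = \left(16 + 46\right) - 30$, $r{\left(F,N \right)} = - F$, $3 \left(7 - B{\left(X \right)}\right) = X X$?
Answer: $\frac{92}{33} \approx 2.7879$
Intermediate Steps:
$B{\left(X \right)} = 7 - \frac{X^{2}}{3}$ ($B{\left(X \right)} = 7 - \frac{X X}{3} = 7 - \frac{X^{2}}{3}$)
$d = 32$ ($d = 62 - 30 = 32$)
$\left(B{\left(-5 \right)} + d\right) I{\left(r{\left(2,-5 \right)} \right)} = \frac{\left(7 - \frac{\left(-5\right)^{2}}{3}\right) + 32}{13 - 2} = \frac{\left(7 - \frac{25}{3}\right) + 32}{13 - 2} = \frac{\left(7 - \frac{25}{3}\right) + 32}{11} = \left(- \frac{4}{3} + 32\right) \frac{1}{11} = \frac{92}{3} \cdot \frac{1}{11} = \frac{92}{33}$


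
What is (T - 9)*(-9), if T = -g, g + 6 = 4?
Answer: 63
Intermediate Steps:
g = -2 (g = -6 + 4 = -2)
T = 2 (T = -1*(-2) = 2)
(T - 9)*(-9) = (2 - 9)*(-9) = -7*(-9) = 63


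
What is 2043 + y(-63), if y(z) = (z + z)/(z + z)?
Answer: 2044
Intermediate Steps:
y(z) = 1 (y(z) = (2*z)/((2*z)) = (2*z)*(1/(2*z)) = 1)
2043 + y(-63) = 2043 + 1 = 2044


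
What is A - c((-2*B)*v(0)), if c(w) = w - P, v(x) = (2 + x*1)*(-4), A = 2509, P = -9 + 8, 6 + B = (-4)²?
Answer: 2348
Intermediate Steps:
B = 10 (B = -6 + (-4)² = -6 + 16 = 10)
P = -1
v(x) = -8 - 4*x (v(x) = (2 + x)*(-4) = -8 - 4*x)
c(w) = 1 + w (c(w) = w - 1*(-1) = w + 1 = 1 + w)
A - c((-2*B)*v(0)) = 2509 - (1 + (-2*10)*(-8 - 4*0)) = 2509 - (1 - 20*(-8 + 0)) = 2509 - (1 - 20*(-8)) = 2509 - (1 + 160) = 2509 - 1*161 = 2509 - 161 = 2348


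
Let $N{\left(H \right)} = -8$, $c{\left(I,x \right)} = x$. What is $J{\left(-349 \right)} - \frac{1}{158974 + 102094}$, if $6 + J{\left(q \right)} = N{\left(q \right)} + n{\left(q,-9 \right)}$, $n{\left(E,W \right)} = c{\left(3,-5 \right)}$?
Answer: $- \frac{4960293}{261068} \approx -19.0$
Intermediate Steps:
$n{\left(E,W \right)} = -5$
$J{\left(q \right)} = -19$ ($J{\left(q \right)} = -6 - 13 = -19$)
$J{\left(-349 \right)} - \frac{1}{158974 + 102094} = -19 - \frac{1}{158974 + 102094} = -19 - \frac{1}{261068} = - \frac{4960293}{261068}$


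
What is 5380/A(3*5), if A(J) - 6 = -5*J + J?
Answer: -2690/27 ≈ -99.630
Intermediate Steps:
A(J) = 6 - 4*J (A(J) = 6 + (-5*J + J) = 6 - 4*J)
5380/A(3*5) = 5380/(6 - 12*5) = 5380/(6 - 4*15) = 5380/(6 - 60) = 5380/(-54) = 5380*(-1/54) = -2690/27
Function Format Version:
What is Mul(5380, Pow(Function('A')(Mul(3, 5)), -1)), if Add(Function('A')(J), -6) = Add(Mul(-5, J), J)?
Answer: Rational(-2690, 27) ≈ -99.630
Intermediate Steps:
Function('A')(J) = Add(6, Mul(-4, J)) (Function('A')(J) = Add(6, Add(Mul(-5, J), J)) = Add(6, Mul(-4, J)))
Mul(5380, Pow(Function('A')(Mul(3, 5)), -1)) = Mul(5380, Pow(Add(6, Mul(-4, Mul(3, 5))), -1)) = Mul(5380, Pow(Add(6, Mul(-4, 15)), -1)) = Mul(5380, Pow(Add(6, -60), -1)) = Mul(5380, Pow(-54, -1)) = Mul(5380, Rational(-1, 54)) = Rational(-2690, 27)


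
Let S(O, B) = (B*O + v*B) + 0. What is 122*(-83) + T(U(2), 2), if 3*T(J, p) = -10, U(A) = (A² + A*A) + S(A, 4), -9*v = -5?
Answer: -30388/3 ≈ -10129.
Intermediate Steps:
v = 5/9 (v = -⅑*(-5) = 5/9 ≈ 0.55556)
S(O, B) = 5*B/9 + B*O (S(O, B) = (B*O + 5*B/9) + 0 = (5*B/9 + B*O) + 0 = 5*B/9 + B*O)
U(A) = 20/9 + 2*A² + 4*A (U(A) = (A² + A*A) + (⅑)*4*(5 + 9*A) = (A² + A²) + (20/9 + 4*A) = 2*A² + (20/9 + 4*A) = 20/9 + 2*A² + 4*A)
T(J, p) = -10/3 (T(J, p) = (⅓)*(-10) = -10/3)
122*(-83) + T(U(2), 2) = 122*(-83) - 10/3 = -10126 - 10/3 = -30388/3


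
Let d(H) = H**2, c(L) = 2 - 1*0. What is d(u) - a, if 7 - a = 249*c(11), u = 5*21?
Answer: 11516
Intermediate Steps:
u = 105
c(L) = 2 (c(L) = 2 + 0 = 2)
a = -491 (a = 7 - 249*2 = 7 - 1*498 = 7 - 498 = -491)
d(u) - a = 105**2 - 1*(-491) = 11025 + 491 = 11516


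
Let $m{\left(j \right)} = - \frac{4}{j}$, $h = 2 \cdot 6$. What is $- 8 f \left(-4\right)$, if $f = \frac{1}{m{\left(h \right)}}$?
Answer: $-96$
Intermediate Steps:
$h = 12$
$f = -3$ ($f = \frac{1}{\left(-4\right) \frac{1}{12}} = \frac{1}{- \frac{1}{3}} = -3$)
$- 8 f \left(-4\right) = \left(-8\right) \left(-3\right) \left(-4\right) = 24 \left(-4\right) = -96$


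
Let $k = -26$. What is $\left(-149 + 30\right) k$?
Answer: $3094$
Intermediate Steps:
$\left(-149 + 30\right) k = \left(-149 + 30\right) \left(-26\right) = \left(-119\right) \left(-26\right) = 3094$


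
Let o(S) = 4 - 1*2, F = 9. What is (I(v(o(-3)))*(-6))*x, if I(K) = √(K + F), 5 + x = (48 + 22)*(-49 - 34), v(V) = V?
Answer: 34890*√11 ≈ 1.1572e+5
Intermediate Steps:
o(S) = 2 (o(S) = 4 - 2 = 2)
x = -5815 (x = -5 + (48 + 22)*(-49 - 34) = -5 + 70*(-83) = -5 - 5810 = -5815)
I(K) = √(9 + K) (I(K) = √(K + 9) = √(9 + K))
(I(v(o(-3)))*(-6))*x = (√(9 + 2)*(-6))*(-5815) = (√11*(-6))*(-5815) = -6*√11*(-5815) = 34890*√11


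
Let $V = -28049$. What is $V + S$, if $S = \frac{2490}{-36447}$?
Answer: $- \frac{340768131}{12149} \approx -28049.0$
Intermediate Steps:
$S = - \frac{830}{12149}$ ($S = 2490 \left(- \frac{1}{36447}\right) = - \frac{830}{12149} \approx -0.068318$)
$V + S = -28049 - \frac{830}{12149} = - \frac{340768131}{12149}$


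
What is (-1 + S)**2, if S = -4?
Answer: 25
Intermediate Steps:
(-1 + S)**2 = (-1 - 4)**2 = (-5)**2 = 25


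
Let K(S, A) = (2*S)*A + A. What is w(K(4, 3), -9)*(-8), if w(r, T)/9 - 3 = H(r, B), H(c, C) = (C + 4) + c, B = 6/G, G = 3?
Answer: -2592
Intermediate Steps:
K(S, A) = A + 2*A*S (K(S, A) = 2*A*S + A = A + 2*A*S)
B = 2 (B = 6/3 = 6*(⅓) = 2)
H(c, C) = 4 + C + c (H(c, C) = (4 + C) + c = 4 + C + c)
w(r, T) = 81 + 9*r (w(r, T) = 27 + 9*(4 + 2 + r) = 27 + 9*(6 + r) = 27 + (54 + 9*r) = 81 + 9*r)
w(K(4, 3), -9)*(-8) = (81 + 9*(3*(1 + 2*4)))*(-8) = (81 + 9*(3*(1 + 8)))*(-8) = (81 + 9*(3*9))*(-8) = (81 + 9*27)*(-8) = (81 + 243)*(-8) = 324*(-8) = -2592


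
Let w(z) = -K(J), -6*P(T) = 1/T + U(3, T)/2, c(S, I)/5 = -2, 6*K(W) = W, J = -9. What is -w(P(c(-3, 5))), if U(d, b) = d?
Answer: -3/2 ≈ -1.5000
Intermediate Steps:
K(W) = W/6
c(S, I) = -10 (c(S, I) = 5*(-2) = -10)
P(T) = -¼ - 1/(6*T) (P(T) = -(1/T + 3/2)/6 = -(3/2 + 1/T)/6 = -¼ - 1/(6*T))
w(z) = 3/2 (w(z) = -(-9)/6 = -1*(-3/2) = 3/2)
-w(P(c(-3, 5))) = -1*3/2 = -3/2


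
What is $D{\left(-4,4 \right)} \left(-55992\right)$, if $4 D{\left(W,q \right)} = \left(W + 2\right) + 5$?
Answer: $-41994$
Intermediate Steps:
$D{\left(W,q \right)} = \frac{7}{4} + \frac{W}{4}$ ($D{\left(W,q \right)} = \frac{\left(W + 2\right) + 5}{4} = \frac{\left(2 + W\right) + 5}{4} = \frac{7 + W}{4} = \frac{7}{4} + \frac{W}{4}$)
$D{\left(-4,4 \right)} \left(-55992\right) = \left(\frac{7}{4} + \frac{1}{4} \left(-4\right)\right) \left(-55992\right) = \left(\frac{7}{4} - 1\right) \left(-55992\right) = \frac{3}{4} \left(-55992\right) = -41994$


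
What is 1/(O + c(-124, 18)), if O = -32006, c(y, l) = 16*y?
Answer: -1/33990 ≈ -2.9420e-5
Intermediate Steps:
1/(O + c(-124, 18)) = 1/(-32006 + 16*(-124)) = 1/(-32006 - 1984) = 1/(-33990) = -1/33990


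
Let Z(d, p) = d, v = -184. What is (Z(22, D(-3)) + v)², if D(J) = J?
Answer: 26244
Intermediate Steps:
(Z(22, D(-3)) + v)² = (22 - 184)² = (-162)² = 26244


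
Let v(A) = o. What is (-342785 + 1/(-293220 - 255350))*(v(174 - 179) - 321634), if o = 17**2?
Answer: 12085243498508319/109714 ≈ 1.1015e+11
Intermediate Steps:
o = 289
v(A) = 289
(-342785 + 1/(-293220 - 255350))*(v(174 - 179) - 321634) = (-342785 + 1/(-293220 - 255350))*(289 - 321634) = (-342785 + 1/(-548570))*(-321345) = (-342785 - 1/548570)*(-321345) = -188041567451/548570*(-321345) = 12085243498508319/109714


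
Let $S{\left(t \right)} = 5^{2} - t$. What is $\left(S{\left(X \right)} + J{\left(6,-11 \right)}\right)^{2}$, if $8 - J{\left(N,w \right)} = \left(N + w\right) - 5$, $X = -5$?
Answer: $2304$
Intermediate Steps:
$J{\left(N,w \right)} = 13 - N - w$ ($J{\left(N,w \right)} = 8 - \left(\left(N + w\right) - 5\right) = 8 - \left(-5 + N + w\right) = 13 - N - w$)
$S{\left(t \right)} = 25 - t$
$\left(S{\left(X \right)} + J{\left(6,-11 \right)}\right)^{2} = \left(\left(25 - -5\right) - -18\right)^{2} = \left(\left(25 + 5\right) + \left(13 - 6 + 11\right)\right)^{2} = \left(30 + 18\right)^{2} = 48^{2} = 2304$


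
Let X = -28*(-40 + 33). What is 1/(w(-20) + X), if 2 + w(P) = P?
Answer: 1/174 ≈ 0.0057471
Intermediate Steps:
X = 196 (X = -28*(-7) = 196)
w(P) = -2 + P
1/(w(-20) + X) = 1/((-2 - 20) + 196) = 1/(-22 + 196) = 1/174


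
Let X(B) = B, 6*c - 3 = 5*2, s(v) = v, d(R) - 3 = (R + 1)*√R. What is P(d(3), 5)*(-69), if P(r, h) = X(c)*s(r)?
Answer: -897/2 - 598*√3 ≈ -1484.3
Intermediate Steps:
d(R) = 3 + √R*(1 + R) (d(R) = 3 + (R + 1)*√R = 3 + (1 + R)*√R = 3 + √R*(1 + R))
c = 13/6 (c = ½ + (5*2)/6 = ½ + (⅙)*10 = ½ + 5/3 = 13/6 ≈ 2.1667)
P(r, h) = 13*r/6
P(d(3), 5)*(-69) = (13*(3 + √3 + 3^(3/2))/6)*(-69) = (13*(3 + √3 + 3*√3)/6)*(-69) = (13*(3 + 4*√3)/6)*(-69) = (13/2 + 26*√3/3)*(-69) = -897/2 - 598*√3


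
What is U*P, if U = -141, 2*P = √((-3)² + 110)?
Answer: -141*√119/2 ≈ -769.06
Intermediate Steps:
P = √119/2 (P = √((-3)² + 110)/2 = √(9 + 110)/2 = √119/2 ≈ 5.4544)
U*P = -141*√119/2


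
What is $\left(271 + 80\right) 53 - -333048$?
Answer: $351651$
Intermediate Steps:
$\left(271 + 80\right) 53 - -333048 = 351 \cdot 53 + 333048 = 18603 + 333048 = 351651$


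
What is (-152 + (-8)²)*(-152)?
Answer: 13376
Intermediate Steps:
(-152 + (-8)²)*(-152) = (-152 + 64)*(-152) = -88*(-152) = 13376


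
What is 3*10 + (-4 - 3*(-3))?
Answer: 35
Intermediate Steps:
3*10 + (-4 - 3*(-3)) = 30 + (-4 + 9) = 30 + 5 = 35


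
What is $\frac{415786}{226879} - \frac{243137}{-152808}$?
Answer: $\frac{118698106511}{34668926232} \approx 3.4238$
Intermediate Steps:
$\frac{415786}{226879} - \frac{243137}{-152808} = 415786 \cdot \frac{1}{226879} - - \frac{243137}{152808} = \frac{415786}{226879} + \frac{243137}{152808} = \frac{118698106511}{34668926232}$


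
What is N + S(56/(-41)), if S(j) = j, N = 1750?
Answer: 71694/41 ≈ 1748.6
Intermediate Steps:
N + S(56/(-41)) = 1750 + 56/(-41) = 1750 + 56*(-1/41) = 1750 - 56/41 = 71694/41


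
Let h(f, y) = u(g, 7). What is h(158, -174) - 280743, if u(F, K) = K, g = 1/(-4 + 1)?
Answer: -280736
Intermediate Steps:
g = -⅓ (g = 1/(-3) = -⅓ ≈ -0.33333)
h(f, y) = 7
h(158, -174) - 280743 = 7 - 280743 = -280736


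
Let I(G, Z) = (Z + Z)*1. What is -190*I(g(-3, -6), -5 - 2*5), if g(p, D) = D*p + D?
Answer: 5700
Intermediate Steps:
g(p, D) = D + D*p
I(G, Z) = 2*Z (I(G, Z) = (2*Z)*1 = 2*Z)
-190*I(g(-3, -6), -5 - 2*5) = -380*(-5 - 2*5) = -380*(-5 - 10) = -380*(-15) = -190*(-30) = 5700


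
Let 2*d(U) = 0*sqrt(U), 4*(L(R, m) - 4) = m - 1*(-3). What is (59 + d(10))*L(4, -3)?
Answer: 236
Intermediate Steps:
L(R, m) = 19/4 + m/4 (L(R, m) = 4 + (m - 1*(-3))/4 = 4 + (m + 3)/4 = 4 + (3 + m)/4 = 4 + (3/4 + m/4) = 19/4 + m/4)
d(U) = 0 (d(U) = (0*sqrt(U))/2 = (1/2)*0 = 0)
(59 + d(10))*L(4, -3) = (59 + 0)*(19/4 + (1/4)*(-3)) = 59*(19/4 - 3/4) = 59*4 = 236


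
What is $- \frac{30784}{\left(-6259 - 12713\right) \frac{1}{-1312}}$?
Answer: $- \frac{10097152}{4743} \approx -2128.9$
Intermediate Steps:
$- \frac{30784}{\left(-6259 - 12713\right) \frac{1}{-1312}} = - \frac{30784}{\left(-18972\right) \left(- \frac{1}{1312}\right)} = - \frac{30784}{\frac{4743}{328}} = \left(-30784\right) \frac{328}{4743} = - \frac{10097152}{4743}$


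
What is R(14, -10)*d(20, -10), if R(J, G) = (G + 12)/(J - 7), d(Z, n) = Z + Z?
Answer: 80/7 ≈ 11.429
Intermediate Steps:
d(Z, n) = 2*Z
R(J, G) = (12 + G)/(-7 + J)
R(14, -10)*d(20, -10) = ((12 - 10)/(-7 + 14))*(2*20) = (2/7)*40 = 80/7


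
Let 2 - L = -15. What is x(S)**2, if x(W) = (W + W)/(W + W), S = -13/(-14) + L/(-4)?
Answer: 1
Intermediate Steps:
L = 17 (L = 2 - 1*(-15) = 2 + 15 = 17)
S = -93/28 (S = -13/(-14) + 17/(-4) = -13*(-1/14) + 17*(-1/4) = 13/14 - 17/4 = -93/28 ≈ -3.3214)
x(W) = 1 (x(W) = (2*W)/((2*W)) = (2*W)*(1/(2*W)) = 1)
x(S)**2 = 1**2 = 1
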